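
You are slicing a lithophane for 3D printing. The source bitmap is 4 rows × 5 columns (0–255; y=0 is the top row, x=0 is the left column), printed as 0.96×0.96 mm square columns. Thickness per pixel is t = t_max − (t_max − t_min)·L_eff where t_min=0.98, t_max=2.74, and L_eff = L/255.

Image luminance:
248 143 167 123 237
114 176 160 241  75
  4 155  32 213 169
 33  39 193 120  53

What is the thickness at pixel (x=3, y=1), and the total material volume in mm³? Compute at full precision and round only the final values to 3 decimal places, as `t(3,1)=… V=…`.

span = t_max - t_min = 2.74 - 0.98 = 1.760
L(3,1) = 241, L_eff = 241/255 = 0.945098
t(3,1) = 2.74 - 1.760·0.945098 = 1.077
Σt over all 4·5 pixels = 46154/1275 ≈ 36.1992157
V = pitch²·Σt = 0.96²·46154/1275 = 33.361

t(3,1)=1.077 V=33.361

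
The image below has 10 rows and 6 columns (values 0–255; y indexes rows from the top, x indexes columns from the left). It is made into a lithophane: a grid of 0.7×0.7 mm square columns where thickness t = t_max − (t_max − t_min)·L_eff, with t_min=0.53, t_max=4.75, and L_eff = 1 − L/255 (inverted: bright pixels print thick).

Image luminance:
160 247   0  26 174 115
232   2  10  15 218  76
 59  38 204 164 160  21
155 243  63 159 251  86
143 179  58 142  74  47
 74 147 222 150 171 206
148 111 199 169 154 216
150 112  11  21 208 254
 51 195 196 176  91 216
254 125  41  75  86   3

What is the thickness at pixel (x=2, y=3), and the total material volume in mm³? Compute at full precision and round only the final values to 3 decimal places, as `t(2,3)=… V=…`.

span = t_max - t_min = 4.75 - 0.53 = 4.220
L(2,3) = 63, L_eff = 1 - 63/255 = 0.752941 (inverted)
t(2,3) = 4.75 - 4.220·0.752941 = 1.573
Σt over all 10·6 pixels = 2041333/12750 ≈ 160.1045490
V = pitch²·Σt = 0.7²·2041333/12750 = 78.451

t(2,3)=1.573 V=78.451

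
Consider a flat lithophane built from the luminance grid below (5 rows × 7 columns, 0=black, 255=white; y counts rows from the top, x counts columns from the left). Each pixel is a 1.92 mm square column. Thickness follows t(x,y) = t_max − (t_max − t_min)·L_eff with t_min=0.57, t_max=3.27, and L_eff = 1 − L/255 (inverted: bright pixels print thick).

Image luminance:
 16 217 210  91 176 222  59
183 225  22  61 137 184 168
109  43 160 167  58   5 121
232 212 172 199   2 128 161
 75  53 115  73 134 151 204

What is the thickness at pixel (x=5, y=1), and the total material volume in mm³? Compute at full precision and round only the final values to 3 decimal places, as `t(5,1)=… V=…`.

span = t_max - t_min = 3.27 - 0.57 = 2.700
L(5,1) = 184, L_eff = 1 - 184/255 = 0.278431 (inverted)
t(5,1) = 3.27 - 2.700·0.278431 = 2.518
Σt over all 5·7 pixels = 4629/68 ≈ 68.0735294
V = pitch²·Σt = 1.92²·4629/68 = 250.946

t(5,1)=2.518 V=250.946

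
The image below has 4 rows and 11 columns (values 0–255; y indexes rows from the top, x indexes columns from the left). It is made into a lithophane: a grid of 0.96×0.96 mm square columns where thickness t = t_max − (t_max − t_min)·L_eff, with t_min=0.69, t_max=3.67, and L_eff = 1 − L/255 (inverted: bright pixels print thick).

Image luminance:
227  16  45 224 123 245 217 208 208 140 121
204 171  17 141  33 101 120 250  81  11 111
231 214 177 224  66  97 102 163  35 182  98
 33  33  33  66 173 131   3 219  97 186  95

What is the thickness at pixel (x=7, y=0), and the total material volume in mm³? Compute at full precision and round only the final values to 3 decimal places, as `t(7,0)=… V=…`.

t(7,0)=3.121 V=89.068

span = t_max - t_min = 3.67 - 0.69 = 2.980
L(7,0) = 208, L_eff = 1 - 208/255 = 0.184314 (inverted)
t(7,0) = 3.67 - 2.980·0.184314 = 3.121
Σt over all 4·11 pixels = 616109/6375 ≈ 96.6445490
V = pitch²·Σt = 0.96²·616109/6375 = 89.068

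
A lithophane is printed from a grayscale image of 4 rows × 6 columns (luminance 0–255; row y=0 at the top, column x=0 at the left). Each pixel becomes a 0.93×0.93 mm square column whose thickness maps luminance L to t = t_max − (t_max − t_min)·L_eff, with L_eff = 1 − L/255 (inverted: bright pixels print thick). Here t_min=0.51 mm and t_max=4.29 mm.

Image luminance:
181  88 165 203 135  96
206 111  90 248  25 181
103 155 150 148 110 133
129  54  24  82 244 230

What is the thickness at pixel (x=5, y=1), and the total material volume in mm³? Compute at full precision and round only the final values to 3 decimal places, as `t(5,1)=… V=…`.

t(5,1)=3.193 V=52.780

span = t_max - t_min = 4.29 - 0.51 = 3.780
L(5,1) = 181, L_eff = 1 - 181/255 = 0.290196 (inverted)
t(5,1) = 4.29 - 3.780·0.290196 = 3.193
Σt over all 4·6 pixels = 259353/4250 ≈ 61.0242353
V = pitch²·Σt = 0.93²·259353/4250 = 52.780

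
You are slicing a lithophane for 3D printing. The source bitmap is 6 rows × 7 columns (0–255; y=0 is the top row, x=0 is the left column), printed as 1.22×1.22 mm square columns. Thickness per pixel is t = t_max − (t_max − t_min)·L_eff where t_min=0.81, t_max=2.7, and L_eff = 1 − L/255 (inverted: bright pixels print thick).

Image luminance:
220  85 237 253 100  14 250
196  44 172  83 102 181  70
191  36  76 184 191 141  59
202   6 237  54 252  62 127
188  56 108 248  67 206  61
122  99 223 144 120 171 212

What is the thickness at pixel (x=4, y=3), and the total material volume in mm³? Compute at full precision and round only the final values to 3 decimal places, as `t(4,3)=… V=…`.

span = t_max - t_min = 2.7 - 0.81 = 1.890
L(4,3) = 252, L_eff = 1 - 252/255 = 0.011765 (inverted)
t(4,3) = 2.7 - 1.890·0.011765 = 2.678
Σt over all 6·7 pixels = 32886/425 ≈ 77.3788235
V = pitch²·Σt = 1.22²·32886/425 = 115.171

t(4,3)=2.678 V=115.171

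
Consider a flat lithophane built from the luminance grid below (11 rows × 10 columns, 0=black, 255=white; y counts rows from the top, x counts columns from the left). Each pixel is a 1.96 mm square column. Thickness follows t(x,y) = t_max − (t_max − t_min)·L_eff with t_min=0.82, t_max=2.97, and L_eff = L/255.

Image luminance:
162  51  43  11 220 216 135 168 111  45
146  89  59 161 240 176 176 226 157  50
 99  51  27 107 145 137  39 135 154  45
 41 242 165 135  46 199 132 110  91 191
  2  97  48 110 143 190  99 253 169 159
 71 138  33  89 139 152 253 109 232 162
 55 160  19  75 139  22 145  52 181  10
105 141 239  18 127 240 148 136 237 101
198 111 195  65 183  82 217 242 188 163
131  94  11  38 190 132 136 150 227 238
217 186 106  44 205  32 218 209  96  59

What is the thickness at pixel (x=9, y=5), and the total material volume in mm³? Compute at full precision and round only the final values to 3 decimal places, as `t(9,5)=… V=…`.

t(9,5)=1.604 V=792.069

span = t_max - t_min = 2.97 - 0.82 = 2.150
L(9,5) = 162, L_eff = 162/255 = 0.635294
t(9,5) = 2.97 - 2.150·0.635294 = 1.604
Σt over all 11·10 pixels = 262882/1275 ≈ 206.1819608
V = pitch²·Σt = 1.96²·262882/1275 = 792.069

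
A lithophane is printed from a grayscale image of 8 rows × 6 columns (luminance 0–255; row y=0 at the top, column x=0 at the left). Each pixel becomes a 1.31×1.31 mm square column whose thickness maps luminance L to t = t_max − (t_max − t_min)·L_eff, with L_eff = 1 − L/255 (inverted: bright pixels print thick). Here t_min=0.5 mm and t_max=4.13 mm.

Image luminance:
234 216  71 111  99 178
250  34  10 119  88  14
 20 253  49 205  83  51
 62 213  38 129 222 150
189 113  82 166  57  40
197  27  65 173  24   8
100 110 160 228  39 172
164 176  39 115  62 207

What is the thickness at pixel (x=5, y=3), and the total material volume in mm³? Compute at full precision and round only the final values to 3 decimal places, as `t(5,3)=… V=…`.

t(5,3)=2.635 V=178.283

span = t_max - t_min = 4.13 - 0.5 = 3.630
L(5,3) = 150, L_eff = 1 - 150/255 = 0.411765 (inverted)
t(5,3) = 4.13 - 3.630·0.411765 = 2.635
Σt over all 8·6 pixels = 220763/2125 ≈ 103.8884706
V = pitch²·Σt = 1.31²·220763/2125 = 178.283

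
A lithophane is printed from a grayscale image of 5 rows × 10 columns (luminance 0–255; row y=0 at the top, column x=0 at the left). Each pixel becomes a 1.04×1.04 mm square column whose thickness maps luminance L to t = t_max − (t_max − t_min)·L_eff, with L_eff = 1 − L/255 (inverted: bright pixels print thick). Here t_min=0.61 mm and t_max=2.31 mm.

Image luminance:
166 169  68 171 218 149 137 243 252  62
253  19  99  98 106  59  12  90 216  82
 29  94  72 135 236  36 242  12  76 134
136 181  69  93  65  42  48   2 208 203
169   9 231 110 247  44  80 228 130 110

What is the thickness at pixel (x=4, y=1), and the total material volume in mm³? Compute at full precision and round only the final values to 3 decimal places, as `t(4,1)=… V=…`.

t(4,1)=1.317 V=77.262

span = t_max - t_min = 2.31 - 0.61 = 1.700
L(4,1) = 106, L_eff = 1 - 106/255 = 0.584314 (inverted)
t(4,1) = 2.31 - 1.700·0.584314 = 1.317
Σt over all 5·10 pixels = 2143/30 ≈ 71.4333333
V = pitch²·Σt = 1.04²·2143/30 = 77.262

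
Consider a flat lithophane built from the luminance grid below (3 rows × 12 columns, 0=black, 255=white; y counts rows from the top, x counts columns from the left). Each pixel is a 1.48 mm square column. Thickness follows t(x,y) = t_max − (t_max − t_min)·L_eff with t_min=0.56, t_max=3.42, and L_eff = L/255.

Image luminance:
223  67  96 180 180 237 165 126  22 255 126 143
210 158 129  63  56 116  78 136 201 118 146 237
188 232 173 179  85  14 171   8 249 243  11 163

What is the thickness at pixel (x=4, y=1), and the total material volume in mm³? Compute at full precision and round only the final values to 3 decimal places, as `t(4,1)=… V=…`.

span = t_max - t_min = 3.42 - 0.56 = 2.860
L(4,1) = 56, L_eff = 56/255 = 0.219608
t(4,1) = 3.42 - 2.860·0.219608 = 2.792
Σt over all 3·12 pixels = 138078/2125 ≈ 64.9778824
V = pitch²·Σt = 1.48²·138078/2125 = 142.328

t(4,1)=2.792 V=142.328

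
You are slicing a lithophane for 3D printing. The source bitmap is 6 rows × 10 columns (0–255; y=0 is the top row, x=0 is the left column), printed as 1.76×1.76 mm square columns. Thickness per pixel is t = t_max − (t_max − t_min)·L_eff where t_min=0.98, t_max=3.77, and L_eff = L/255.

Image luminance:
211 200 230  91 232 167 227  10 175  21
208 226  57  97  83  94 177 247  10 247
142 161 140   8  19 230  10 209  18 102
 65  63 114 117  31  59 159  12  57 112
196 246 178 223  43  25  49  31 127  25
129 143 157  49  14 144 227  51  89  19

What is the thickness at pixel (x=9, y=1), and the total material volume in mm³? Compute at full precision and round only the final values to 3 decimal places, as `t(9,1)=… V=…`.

span = t_max - t_min = 3.77 - 0.98 = 2.790
L(9,1) = 247, L_eff = 247/255 = 0.968627
t(9,1) = 3.77 - 2.790·0.968627 = 1.068
Σt over all 6·10 pixels = 1271421/8500 ≈ 149.5789412
V = pitch²·Σt = 1.76²·1271421/8500 = 463.336

t(9,1)=1.068 V=463.336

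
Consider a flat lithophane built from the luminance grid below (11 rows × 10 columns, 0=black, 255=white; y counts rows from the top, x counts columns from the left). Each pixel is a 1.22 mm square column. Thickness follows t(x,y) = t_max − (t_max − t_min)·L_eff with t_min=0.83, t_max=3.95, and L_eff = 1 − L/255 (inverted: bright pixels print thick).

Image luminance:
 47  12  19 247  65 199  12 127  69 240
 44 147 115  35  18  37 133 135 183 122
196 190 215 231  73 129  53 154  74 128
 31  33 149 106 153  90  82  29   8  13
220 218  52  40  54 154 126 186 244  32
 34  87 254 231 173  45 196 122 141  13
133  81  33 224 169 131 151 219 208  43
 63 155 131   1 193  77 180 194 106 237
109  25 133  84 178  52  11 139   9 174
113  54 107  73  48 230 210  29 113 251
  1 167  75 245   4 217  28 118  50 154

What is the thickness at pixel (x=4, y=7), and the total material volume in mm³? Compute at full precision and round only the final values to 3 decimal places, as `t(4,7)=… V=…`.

t(4,7)=3.191 V=367.080

span = t_max - t_min = 3.95 - 0.83 = 3.120
L(4,7) = 193, L_eff = 1 - 193/255 = 0.243137 (inverted)
t(4,7) = 3.95 - 3.120·0.243137 = 3.191
Σt over all 11·10 pixels = 209633/850 ≈ 246.6270588
V = pitch²·Σt = 1.22²·209633/850 = 367.080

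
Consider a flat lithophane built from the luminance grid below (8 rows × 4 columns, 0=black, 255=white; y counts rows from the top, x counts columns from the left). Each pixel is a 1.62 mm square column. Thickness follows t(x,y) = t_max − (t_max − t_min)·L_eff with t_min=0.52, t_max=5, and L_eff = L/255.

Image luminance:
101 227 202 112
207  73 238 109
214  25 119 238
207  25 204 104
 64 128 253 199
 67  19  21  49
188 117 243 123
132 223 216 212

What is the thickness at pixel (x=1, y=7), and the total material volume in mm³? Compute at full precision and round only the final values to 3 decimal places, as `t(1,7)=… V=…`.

span = t_max - t_min = 5 - 0.52 = 4.480
L(1,7) = 223, L_eff = 223/255 = 0.874510
t(1,7) = 5 - 4.480·0.874510 = 1.082
Σt over all 8·4 pixels = 166064/2125 ≈ 78.1477647
V = pitch²·Σt = 1.62²·166064/2125 = 205.091

t(1,7)=1.082 V=205.091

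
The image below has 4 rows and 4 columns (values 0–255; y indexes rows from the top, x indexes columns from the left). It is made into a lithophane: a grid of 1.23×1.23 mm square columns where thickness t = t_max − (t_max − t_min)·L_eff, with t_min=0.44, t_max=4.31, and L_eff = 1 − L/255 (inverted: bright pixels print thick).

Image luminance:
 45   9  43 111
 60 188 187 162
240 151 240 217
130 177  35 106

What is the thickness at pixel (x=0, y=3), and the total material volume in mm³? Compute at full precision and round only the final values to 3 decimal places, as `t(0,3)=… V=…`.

t(0,3)=2.413 V=58.891

span = t_max - t_min = 4.31 - 0.44 = 3.870
L(0,3) = 130, L_eff = 1 - 130/255 = 0.490196 (inverted)
t(0,3) = 4.31 - 3.870·0.490196 = 2.413
Σt over all 4·4 pixels = 330869/8500 ≈ 38.9257647
V = pitch²·Σt = 1.23²·330869/8500 = 58.891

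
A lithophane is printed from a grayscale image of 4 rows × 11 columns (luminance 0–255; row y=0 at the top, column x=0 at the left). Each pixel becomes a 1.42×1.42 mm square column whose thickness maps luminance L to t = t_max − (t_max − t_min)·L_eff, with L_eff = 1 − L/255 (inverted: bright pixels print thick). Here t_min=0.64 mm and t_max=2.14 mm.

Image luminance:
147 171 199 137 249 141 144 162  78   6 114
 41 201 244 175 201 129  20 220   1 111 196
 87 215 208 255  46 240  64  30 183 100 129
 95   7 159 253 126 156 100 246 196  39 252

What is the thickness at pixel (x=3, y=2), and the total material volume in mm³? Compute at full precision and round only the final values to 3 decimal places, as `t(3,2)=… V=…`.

span = t_max - t_min = 2.14 - 0.64 = 1.500
L(3,2) = 255, L_eff = 1 - 255/255 = 0.000000 (inverted)
t(3,2) = 2.14 - 1.500·0.000000 = 2.140
Σt over all 4·11 pixels = 65.06
V = pitch²·Σt = 1.42²·65.06 = 131.187

t(3,2)=2.140 V=131.187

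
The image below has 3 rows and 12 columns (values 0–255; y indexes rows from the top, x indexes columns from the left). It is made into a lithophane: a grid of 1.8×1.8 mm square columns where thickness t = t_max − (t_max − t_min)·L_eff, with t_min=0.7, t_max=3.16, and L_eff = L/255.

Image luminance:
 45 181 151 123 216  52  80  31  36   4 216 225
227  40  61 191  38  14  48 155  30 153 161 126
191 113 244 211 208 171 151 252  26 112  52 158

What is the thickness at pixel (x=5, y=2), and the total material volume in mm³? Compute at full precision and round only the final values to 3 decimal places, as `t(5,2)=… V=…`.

t(5,2)=1.510 V=228.147

span = t_max - t_min = 3.16 - 0.7 = 2.460
L(5,2) = 171, L_eff = 171/255 = 0.670588
t(5,2) = 3.16 - 2.460·0.670588 = 1.510
Σt over all 3·12 pixels = 299267/4250 ≈ 70.4157647
V = pitch²·Σt = 1.8²·299267/4250 = 228.147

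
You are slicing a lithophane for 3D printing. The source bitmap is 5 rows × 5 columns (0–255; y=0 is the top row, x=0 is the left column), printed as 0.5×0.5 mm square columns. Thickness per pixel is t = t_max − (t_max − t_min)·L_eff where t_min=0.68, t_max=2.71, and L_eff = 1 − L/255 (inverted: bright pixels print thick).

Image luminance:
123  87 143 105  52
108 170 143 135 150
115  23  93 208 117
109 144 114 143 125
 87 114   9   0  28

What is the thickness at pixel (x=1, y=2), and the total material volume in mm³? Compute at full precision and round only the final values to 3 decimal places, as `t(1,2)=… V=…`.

span = t_max - t_min = 2.71 - 0.68 = 2.030
L(1,2) = 23, L_eff = 1 - 23/255 = 0.909804 (inverted)
t(1,2) = 2.71 - 2.030·0.909804 = 0.863
Σt over all 5·5 pixels = 194087/5100 ≈ 38.0562745
V = pitch²·Σt = 0.5²·194087/5100 = 9.514

t(1,2)=0.863 V=9.514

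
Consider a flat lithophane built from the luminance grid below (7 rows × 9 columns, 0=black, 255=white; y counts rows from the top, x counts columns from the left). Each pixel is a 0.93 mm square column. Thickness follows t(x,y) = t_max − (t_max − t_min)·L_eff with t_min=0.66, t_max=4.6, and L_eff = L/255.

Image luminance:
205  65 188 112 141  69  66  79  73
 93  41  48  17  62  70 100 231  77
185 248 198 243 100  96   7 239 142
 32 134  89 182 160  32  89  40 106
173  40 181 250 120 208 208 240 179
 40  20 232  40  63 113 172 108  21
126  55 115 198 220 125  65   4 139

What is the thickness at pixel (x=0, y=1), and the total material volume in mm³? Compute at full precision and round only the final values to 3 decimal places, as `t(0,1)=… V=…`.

span = t_max - t_min = 4.6 - 0.66 = 3.940
L(0,1) = 93, L_eff = 93/255 = 0.364706
t(0,1) = 4.6 - 3.940·0.364706 = 3.163
Σt over all 7·9 pixels = 65138/375 ≈ 173.7013333
V = pitch²·Σt = 0.93²·65138/375 = 150.234

t(0,1)=3.163 V=150.234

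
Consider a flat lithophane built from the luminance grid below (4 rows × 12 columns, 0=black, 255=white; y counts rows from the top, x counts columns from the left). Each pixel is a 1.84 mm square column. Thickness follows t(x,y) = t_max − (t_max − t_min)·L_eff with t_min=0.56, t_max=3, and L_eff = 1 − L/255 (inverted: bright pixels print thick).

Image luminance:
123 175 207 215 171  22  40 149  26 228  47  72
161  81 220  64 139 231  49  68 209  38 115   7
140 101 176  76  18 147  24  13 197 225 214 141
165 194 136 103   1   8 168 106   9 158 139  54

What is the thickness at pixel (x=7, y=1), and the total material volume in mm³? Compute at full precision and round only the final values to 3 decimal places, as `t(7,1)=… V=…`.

t(7,1)=1.211 V=271.448

span = t_max - t_min = 3 - 0.56 = 2.440
L(7,1) = 68, L_eff = 1 - 68/255 = 0.733333 (inverted)
t(7,1) = 3 - 2.440·0.733333 = 1.211
Σt over all 4·12 pixels = 102226/1275 ≈ 80.1772549
V = pitch²·Σt = 1.84²·102226/1275 = 271.448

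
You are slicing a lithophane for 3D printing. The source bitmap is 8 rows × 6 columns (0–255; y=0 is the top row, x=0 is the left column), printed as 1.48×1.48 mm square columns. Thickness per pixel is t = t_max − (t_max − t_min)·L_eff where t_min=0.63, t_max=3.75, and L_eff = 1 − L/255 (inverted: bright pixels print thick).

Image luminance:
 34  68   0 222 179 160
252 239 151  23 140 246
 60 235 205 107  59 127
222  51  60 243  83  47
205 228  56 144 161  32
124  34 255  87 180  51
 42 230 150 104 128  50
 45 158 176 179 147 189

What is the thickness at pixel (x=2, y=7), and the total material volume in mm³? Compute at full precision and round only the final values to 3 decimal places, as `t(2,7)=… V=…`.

t(2,7)=2.783 V=236.901

span = t_max - t_min = 3.75 - 0.63 = 3.120
L(2,7) = 176, L_eff = 1 - 176/255 = 0.309804 (inverted)
t(2,7) = 3.75 - 3.120·0.309804 = 2.783
Σt over all 8·6 pixels = 229828/2125 ≈ 108.1543529
V = pitch²·Σt = 1.48²·229828/2125 = 236.901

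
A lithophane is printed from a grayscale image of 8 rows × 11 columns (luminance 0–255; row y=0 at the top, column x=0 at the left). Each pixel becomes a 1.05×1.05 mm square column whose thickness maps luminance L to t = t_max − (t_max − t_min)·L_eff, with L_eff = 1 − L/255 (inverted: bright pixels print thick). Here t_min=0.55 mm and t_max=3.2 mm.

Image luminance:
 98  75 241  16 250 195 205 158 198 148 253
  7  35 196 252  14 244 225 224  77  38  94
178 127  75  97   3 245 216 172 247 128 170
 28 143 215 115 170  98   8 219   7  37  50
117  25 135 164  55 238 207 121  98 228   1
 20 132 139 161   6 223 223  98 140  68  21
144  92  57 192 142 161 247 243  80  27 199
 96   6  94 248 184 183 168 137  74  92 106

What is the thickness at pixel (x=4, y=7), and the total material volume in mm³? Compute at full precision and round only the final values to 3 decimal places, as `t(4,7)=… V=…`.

span = t_max - t_min = 3.2 - 0.55 = 2.650
L(4,7) = 184, L_eff = 1 - 184/255 = 0.278431 (inverted)
t(4,7) = 3.2 - 2.650·0.278431 = 2.462
Σt over all 8·11 pixels = 286913/1700 ≈ 168.7723529
V = pitch²·Σt = 1.05²·286913/1700 = 186.072

t(4,7)=2.462 V=186.072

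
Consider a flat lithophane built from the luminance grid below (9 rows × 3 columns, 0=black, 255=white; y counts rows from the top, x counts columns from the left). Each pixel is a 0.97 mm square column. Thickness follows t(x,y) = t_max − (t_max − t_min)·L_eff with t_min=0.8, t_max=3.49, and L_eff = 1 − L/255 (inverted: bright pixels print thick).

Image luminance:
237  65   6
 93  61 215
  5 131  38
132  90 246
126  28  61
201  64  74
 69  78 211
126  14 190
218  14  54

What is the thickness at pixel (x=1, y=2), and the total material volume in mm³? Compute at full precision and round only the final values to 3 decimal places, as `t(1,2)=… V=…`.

t(1,2)=2.182 V=48.582

span = t_max - t_min = 3.49 - 0.8 = 2.690
L(1,2) = 131, L_eff = 1 - 131/255 = 0.486275 (inverted)
t(1,2) = 3.49 - 2.690·0.486275 = 2.182
Σt over all 9·3 pixels = 438881/8500 ≈ 51.6330588
V = pitch²·Σt = 0.97²·438881/8500 = 48.582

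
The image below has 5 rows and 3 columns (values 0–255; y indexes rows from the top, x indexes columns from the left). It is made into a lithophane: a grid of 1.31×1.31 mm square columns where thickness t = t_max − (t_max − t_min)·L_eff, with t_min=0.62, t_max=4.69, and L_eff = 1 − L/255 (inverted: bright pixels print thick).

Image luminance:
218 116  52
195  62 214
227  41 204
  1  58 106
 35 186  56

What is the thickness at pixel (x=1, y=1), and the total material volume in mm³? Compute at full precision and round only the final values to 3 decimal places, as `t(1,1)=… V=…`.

t(1,1)=1.610 V=64.468

span = t_max - t_min = 4.69 - 0.62 = 4.070
L(1,1) = 62, L_eff = 1 - 62/255 = 0.756863 (inverted)
t(1,1) = 4.69 - 4.070·0.756863 = 1.610
Σt over all 5·3 pixels = 957947/25500 ≈ 37.5665490
V = pitch²·Σt = 1.31²·957947/25500 = 64.468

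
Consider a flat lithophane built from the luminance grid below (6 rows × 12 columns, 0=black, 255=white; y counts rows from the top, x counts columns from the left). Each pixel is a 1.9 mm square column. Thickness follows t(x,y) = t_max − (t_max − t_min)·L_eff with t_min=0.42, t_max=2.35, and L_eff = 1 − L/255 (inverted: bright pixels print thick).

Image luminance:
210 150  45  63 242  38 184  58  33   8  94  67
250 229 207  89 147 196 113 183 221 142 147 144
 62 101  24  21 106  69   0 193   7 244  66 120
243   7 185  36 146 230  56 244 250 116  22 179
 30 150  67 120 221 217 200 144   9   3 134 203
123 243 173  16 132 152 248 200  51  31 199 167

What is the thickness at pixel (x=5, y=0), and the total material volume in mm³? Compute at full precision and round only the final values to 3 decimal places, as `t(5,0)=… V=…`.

t(5,0)=0.708 V=361.082

span = t_max - t_min = 2.35 - 0.42 = 1.930
L(5,0) = 38, L_eff = 1 - 38/255 = 0.850980 (inverted)
t(5,0) = 2.35 - 1.930·0.850980 = 0.708
Σt over all 6·12 pixels = 127529/1275 ≈ 100.0227451
V = pitch²·Σt = 1.9²·127529/1275 = 361.082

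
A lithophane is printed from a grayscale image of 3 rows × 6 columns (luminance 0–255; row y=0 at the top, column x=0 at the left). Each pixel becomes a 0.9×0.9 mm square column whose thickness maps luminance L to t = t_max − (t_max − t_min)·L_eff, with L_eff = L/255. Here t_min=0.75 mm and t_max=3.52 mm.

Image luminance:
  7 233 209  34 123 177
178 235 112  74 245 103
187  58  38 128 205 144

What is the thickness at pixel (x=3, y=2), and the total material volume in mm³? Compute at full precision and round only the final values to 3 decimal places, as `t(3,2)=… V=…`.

t(3,2)=2.130 V=29.413

span = t_max - t_min = 3.52 - 0.75 = 2.770
L(3,2) = 128, L_eff = 128/255 = 0.501961
t(3,2) = 3.52 - 2.770·0.501961 = 2.130
Σt over all 3·6 pixels = 6173/170 ≈ 36.3117647
V = pitch²·Σt = 0.9²·6173/170 = 29.413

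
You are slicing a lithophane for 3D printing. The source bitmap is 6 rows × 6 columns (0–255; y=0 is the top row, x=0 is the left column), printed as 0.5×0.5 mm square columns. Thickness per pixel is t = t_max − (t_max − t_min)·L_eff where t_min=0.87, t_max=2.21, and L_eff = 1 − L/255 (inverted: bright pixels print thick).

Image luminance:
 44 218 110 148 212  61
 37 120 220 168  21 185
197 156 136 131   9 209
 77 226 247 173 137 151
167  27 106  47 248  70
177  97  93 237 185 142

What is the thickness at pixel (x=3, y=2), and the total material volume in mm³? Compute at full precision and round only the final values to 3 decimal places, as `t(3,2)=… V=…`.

t(3,2)=1.558 V=14.384

span = t_max - t_min = 2.21 - 0.87 = 1.340
L(3,2) = 131, L_eff = 1 - 131/255 = 0.486275 (inverted)
t(3,2) = 2.21 - 1.340·0.486275 = 1.558
Σt over all 6·6 pixels = 244531/4250 ≈ 57.5367059
V = pitch²·Σt = 0.5²·244531/4250 = 14.384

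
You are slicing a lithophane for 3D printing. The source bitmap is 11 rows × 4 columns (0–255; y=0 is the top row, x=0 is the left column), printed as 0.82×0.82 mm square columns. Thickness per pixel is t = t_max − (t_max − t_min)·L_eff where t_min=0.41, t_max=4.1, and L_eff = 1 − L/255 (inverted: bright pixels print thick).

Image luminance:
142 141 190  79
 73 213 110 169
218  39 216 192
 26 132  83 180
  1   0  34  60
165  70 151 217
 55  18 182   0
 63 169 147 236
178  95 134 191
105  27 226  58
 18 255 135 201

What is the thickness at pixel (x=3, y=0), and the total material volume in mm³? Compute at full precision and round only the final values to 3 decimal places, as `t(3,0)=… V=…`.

span = t_max - t_min = 4.1 - 0.41 = 3.690
L(3,0) = 79, L_eff = 1 - 79/255 = 0.690196 (inverted)
t(3,0) = 4.1 - 3.690·0.690196 = 1.553
Σt over all 11·4 pixels = 408401/4250 ≈ 96.0943529
V = pitch²·Σt = 0.82²·408401/4250 = 64.614

t(3,0)=1.553 V=64.614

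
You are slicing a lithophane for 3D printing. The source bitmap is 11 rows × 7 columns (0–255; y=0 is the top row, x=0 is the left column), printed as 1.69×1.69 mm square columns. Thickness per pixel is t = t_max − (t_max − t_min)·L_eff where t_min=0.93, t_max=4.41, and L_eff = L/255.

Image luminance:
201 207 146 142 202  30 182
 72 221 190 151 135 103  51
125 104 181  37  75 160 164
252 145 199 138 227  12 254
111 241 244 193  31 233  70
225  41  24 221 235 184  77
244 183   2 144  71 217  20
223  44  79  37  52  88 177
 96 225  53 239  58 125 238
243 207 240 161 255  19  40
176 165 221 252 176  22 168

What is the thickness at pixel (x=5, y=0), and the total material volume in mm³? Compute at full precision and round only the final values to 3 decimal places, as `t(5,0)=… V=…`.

span = t_max - t_min = 4.41 - 0.93 = 3.480
L(5,0) = 30, L_eff = 30/255 = 0.117647
t(5,0) = 4.41 - 3.480·0.117647 = 4.001
Σt over all 11·7 pixels = 1587609/8500 ≈ 186.7775294
V = pitch²·Σt = 1.69²·1587609/8500 = 533.455

t(5,0)=4.001 V=533.455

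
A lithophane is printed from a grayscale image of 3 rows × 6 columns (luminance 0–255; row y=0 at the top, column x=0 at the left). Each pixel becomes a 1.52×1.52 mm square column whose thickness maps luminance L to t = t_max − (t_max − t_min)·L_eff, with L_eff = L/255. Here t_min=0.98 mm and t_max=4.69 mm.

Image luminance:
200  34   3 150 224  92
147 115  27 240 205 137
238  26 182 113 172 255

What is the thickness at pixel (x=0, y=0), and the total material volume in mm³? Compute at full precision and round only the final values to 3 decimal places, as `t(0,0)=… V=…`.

span = t_max - t_min = 4.69 - 0.98 = 3.710
L(0,0) = 200, L_eff = 200/255 = 0.784314
t(0,0) = 4.69 - 3.710·0.784314 = 1.780
Σt over all 3·6 pixels = 24059/510 ≈ 47.1745098
V = pitch²·Σt = 1.52²·24059/510 = 108.992

t(0,0)=1.780 V=108.992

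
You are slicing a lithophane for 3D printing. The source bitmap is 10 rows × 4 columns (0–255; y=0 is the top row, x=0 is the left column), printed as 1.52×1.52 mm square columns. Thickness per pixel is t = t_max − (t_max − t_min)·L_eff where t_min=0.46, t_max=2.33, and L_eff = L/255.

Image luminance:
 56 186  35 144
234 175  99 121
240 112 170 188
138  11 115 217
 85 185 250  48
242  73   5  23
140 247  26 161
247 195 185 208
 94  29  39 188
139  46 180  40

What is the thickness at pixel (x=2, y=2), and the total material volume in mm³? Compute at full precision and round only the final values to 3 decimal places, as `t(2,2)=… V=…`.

t(2,2)=1.083 V=125.261

span = t_max - t_min = 2.33 - 0.46 = 1.870
L(2,2) = 170, L_eff = 170/255 = 0.666667
t(2,2) = 2.33 - 1.870·0.666667 = 1.083
Σt over all 10·4 pixels = 54.216
V = pitch²·Σt = 1.52²·54.216 = 125.261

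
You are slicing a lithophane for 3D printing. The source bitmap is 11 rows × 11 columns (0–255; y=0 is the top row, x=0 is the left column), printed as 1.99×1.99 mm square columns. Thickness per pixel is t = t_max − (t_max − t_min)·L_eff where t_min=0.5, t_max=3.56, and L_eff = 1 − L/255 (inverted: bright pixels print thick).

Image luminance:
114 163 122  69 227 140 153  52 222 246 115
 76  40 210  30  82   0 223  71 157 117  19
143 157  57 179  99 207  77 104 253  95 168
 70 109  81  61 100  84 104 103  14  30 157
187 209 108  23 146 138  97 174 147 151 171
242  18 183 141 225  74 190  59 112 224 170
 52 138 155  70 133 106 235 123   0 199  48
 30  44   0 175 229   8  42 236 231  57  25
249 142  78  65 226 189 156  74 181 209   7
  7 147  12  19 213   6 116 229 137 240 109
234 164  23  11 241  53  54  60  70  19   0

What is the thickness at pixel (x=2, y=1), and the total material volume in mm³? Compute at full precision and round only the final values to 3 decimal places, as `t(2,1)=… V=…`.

span = t_max - t_min = 3.56 - 0.5 = 3.060
L(2,1) = 210, L_eff = 1 - 210/255 = 0.176471 (inverted)
t(2,1) = 3.56 - 3.060·0.176471 = 3.020
Σt over all 11·11 pixels = 232.88
V = pitch²·Σt = 1.99²·232.88 = 922.228

t(2,1)=3.020 V=922.228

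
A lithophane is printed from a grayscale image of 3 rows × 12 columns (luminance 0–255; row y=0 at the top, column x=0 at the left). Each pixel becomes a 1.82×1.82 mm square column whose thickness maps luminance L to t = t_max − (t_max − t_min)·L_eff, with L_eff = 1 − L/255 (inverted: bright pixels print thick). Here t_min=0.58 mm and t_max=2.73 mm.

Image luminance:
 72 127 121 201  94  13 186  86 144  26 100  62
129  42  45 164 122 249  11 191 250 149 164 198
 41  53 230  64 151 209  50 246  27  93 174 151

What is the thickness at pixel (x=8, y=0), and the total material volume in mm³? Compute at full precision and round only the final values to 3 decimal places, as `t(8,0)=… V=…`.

t(8,0)=1.794 V=193.024

span = t_max - t_min = 2.73 - 0.58 = 2.150
L(8,0) = 144, L_eff = 1 - 144/255 = 0.435294 (inverted)
t(8,0) = 2.73 - 2.150·0.435294 = 1.794
Σt over all 3·12 pixels = 297193/5100 ≈ 58.2731373
V = pitch²·Σt = 1.82²·297193/5100 = 193.024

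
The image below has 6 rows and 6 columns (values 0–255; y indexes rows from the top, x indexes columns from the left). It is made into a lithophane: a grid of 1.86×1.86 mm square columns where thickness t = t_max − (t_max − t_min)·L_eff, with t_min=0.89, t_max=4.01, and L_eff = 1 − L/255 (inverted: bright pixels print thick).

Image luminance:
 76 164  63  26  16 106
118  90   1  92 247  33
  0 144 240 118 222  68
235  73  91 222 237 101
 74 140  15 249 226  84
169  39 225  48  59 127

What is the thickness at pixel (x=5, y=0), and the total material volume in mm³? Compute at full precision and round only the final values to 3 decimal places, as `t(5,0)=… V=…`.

t(5,0)=2.187 V=290.237

span = t_max - t_min = 4.01 - 0.89 = 3.120
L(5,0) = 106, L_eff = 1 - 106/255 = 0.584314 (inverted)
t(5,0) = 4.01 - 3.120·0.584314 = 2.187
Σt over all 6·6 pixels = 178273/2125 ≈ 83.8931765
V = pitch²·Σt = 1.86²·178273/2125 = 290.237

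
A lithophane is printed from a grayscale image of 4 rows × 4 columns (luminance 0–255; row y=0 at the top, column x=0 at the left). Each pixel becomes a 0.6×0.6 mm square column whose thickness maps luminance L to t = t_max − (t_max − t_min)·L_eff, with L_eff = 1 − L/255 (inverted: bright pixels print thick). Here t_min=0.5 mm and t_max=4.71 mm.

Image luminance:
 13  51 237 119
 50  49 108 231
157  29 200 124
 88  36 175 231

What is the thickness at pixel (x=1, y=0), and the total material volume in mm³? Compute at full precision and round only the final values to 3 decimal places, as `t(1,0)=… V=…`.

t(1,0)=1.342 V=14.161

span = t_max - t_min = 4.71 - 0.5 = 4.210
L(1,0) = 51, L_eff = 1 - 51/255 = 0.800000 (inverted)
t(1,0) = 4.71 - 4.210·0.800000 = 1.342
Σt over all 4·4 pixels = 501529/12750 ≈ 39.3356078
V = pitch²·Σt = 0.6²·501529/12750 = 14.161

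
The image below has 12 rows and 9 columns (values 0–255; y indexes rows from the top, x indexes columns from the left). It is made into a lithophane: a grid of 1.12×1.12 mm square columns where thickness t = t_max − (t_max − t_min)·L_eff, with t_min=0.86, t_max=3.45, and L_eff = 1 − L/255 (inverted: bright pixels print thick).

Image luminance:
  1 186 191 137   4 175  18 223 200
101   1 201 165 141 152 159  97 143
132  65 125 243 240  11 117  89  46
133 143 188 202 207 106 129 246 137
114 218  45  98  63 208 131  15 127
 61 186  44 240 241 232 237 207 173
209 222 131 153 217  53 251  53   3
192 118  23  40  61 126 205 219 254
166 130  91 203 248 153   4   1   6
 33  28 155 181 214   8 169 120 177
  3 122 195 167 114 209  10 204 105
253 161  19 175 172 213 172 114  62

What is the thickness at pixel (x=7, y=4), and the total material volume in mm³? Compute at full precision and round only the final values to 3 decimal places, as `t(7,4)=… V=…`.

span = t_max - t_min = 3.45 - 0.86 = 2.590
L(7,4) = 15, L_eff = 1 - 15/255 = 0.941176 (inverted)
t(7,4) = 3.45 - 2.590·0.941176 = 1.012
Σt over all 12·9 pixels = 6144919/25500 ≈ 240.9772157
V = pitch²·Σt = 1.12²·6144919/25500 = 302.282

t(7,4)=1.012 V=302.282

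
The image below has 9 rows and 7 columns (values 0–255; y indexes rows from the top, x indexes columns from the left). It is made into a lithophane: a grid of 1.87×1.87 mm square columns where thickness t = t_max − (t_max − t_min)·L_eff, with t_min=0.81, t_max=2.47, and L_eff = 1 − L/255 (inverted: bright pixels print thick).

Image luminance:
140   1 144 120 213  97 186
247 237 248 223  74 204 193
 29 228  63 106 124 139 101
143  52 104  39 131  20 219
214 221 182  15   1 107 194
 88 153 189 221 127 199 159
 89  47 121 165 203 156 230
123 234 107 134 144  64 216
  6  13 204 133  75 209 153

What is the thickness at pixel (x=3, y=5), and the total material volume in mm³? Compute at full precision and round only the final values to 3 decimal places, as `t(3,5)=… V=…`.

t(3,5)=2.249 V=376.973

span = t_max - t_min = 2.47 - 0.81 = 1.660
L(3,5) = 221, L_eff = 1 - 221/255 = 0.133333 (inverted)
t(3,5) = 2.47 - 1.660·0.133333 = 2.249
Σt over all 9·7 pixels = 107.802
V = pitch²·Σt = 1.87²·107.802 = 376.973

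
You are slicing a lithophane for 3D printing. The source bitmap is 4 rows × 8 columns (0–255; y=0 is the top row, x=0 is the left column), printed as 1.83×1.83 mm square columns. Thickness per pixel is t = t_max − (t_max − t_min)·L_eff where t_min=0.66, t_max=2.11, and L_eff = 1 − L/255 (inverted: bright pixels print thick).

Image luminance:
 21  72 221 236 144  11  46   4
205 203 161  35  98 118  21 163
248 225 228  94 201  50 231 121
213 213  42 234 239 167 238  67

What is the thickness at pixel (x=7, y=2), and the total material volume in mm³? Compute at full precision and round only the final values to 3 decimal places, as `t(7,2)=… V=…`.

span = t_max - t_min = 2.11 - 0.66 = 1.450
L(7,2) = 121, L_eff = 1 - 121/255 = 0.525490 (inverted)
t(7,2) = 2.11 - 1.450·0.525490 = 1.348
Σt over all 4·8 pixels = 120121/2550 ≈ 47.1062745
V = pitch²·Σt = 1.83²·120121/2550 = 157.754

t(7,2)=1.348 V=157.754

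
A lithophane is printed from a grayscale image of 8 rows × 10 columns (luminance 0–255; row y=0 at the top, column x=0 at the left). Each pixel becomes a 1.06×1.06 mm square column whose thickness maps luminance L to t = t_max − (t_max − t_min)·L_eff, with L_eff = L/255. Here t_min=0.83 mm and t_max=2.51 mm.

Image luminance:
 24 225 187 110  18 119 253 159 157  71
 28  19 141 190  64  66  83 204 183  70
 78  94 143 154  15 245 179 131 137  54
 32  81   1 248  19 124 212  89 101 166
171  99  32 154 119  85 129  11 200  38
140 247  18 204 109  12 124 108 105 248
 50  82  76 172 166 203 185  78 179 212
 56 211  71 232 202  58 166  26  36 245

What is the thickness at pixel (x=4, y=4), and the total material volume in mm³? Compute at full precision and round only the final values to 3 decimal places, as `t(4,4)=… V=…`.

t(4,4)=1.726 V=153.570

span = t_max - t_min = 2.51 - 0.83 = 1.680
L(4,4) = 119, L_eff = 119/255 = 0.466667
t(4,4) = 2.51 - 1.680·0.466667 = 1.726
Σt over all 8·10 pixels = 290438/2125 ≈ 136.6767059
V = pitch²·Σt = 1.06²·290438/2125 = 153.570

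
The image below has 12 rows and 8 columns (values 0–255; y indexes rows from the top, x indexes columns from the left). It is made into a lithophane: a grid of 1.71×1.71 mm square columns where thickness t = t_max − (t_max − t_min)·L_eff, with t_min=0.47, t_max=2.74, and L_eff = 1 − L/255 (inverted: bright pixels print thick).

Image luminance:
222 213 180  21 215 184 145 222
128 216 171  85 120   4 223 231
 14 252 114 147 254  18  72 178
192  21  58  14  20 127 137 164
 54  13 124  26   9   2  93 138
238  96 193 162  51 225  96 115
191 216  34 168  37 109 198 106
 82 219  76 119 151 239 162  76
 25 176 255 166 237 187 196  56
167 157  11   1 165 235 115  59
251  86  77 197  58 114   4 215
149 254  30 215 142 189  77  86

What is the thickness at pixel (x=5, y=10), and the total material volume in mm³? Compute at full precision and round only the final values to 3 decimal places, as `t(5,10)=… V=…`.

span = t_max - t_min = 2.74 - 0.47 = 2.270
L(5,10) = 114, L_eff = 1 - 114/255 = 0.552941 (inverted)
t(5,10) = 2.74 - 2.270·0.552941 = 1.485
Σt over all 12·8 pixels = 998831/6375 ≈ 156.6793725
V = pitch²·Σt = 1.71²·998831/6375 = 458.146

t(5,10)=1.485 V=458.146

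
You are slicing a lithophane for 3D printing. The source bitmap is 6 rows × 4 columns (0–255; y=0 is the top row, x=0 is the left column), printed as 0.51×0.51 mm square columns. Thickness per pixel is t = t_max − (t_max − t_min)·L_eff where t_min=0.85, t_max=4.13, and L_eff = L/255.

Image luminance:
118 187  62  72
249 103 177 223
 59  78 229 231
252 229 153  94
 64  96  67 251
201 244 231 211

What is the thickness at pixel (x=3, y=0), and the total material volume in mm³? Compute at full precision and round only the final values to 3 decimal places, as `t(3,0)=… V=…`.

t(3,0)=3.204 V=12.797

span = t_max - t_min = 4.13 - 0.85 = 3.280
L(3,0) = 72, L_eff = 72/255 = 0.282353
t(3,0) = 4.13 - 3.280·0.282353 = 3.204
Σt over all 6·4 pixels = 313648/6375 ≈ 49.1996863
V = pitch²·Σt = 0.51²·313648/6375 = 12.797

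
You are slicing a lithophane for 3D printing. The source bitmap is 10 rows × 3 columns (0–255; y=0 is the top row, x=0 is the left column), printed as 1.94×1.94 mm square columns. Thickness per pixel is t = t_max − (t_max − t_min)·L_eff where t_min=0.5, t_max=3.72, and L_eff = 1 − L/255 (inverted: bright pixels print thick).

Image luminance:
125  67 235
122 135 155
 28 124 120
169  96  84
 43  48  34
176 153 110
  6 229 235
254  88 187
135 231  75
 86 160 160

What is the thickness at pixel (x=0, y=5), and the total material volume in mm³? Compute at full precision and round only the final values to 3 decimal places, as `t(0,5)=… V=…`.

t(0,5)=2.722 V=240.374

span = t_max - t_min = 3.72 - 0.5 = 3.220
L(0,5) = 176, L_eff = 1 - 176/255 = 0.309804 (inverted)
t(0,5) = 3.72 - 3.220·0.309804 = 2.722
Σt over all 10·3 pixels = 27144/425 ≈ 63.8682353
V = pitch²·Σt = 1.94²·27144/425 = 240.374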